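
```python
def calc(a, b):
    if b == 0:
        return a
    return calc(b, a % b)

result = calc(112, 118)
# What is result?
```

calc(112, 118) -> calc(118, 112) -> calc(112, 6) -> calc(6, 4) -> calc(4, 2) -> calc(2, 0) -> 2

Answer: 2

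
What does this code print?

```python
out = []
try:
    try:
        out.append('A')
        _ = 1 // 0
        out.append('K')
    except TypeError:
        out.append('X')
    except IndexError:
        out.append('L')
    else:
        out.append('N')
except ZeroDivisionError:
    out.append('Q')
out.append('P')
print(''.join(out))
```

Execution trace: 'A' (inner try body) → 'Q' (outer except ZeroDivisionError) → 'P' (after the try/except). Output: AQP

Answer: AQP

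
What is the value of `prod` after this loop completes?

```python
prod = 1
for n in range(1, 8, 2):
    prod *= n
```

Product of 1, 3, 5, ... up to 7
`prod` takes the values: 1 → 3 → 15 → 105

Answer: 105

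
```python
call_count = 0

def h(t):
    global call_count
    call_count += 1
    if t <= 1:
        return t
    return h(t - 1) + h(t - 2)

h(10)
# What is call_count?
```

Calls(t) = 1 + Calls(t-1) + Calls(t-2); Calls(0)=Calls(1)=1. For t=10 this gives 177.

Answer: 177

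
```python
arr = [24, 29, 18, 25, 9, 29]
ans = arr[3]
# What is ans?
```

Trace:
`arr = [24, 29, 18, 25, 9, 29]` → arr = [24, 29, 18, 25, 9, 29]
`ans = arr[3]` → ans = 25
So ans = 25

Answer: 25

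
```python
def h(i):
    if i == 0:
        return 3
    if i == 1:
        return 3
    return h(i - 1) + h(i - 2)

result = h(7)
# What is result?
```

Build up from base cases: h(0)=3, h(1)=3, h(2)=6, h(3)=9, h(4)=15, h(5)=24, h(6)=39, ..., h(7)=63

Answer: 63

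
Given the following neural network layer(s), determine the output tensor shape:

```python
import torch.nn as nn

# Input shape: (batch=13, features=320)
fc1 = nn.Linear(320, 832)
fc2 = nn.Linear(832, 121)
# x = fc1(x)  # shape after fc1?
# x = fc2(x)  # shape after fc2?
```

Input: (13, 320) -> after fc1: (13, 832) -> Output: (13, 121)

Answer: (13, 121)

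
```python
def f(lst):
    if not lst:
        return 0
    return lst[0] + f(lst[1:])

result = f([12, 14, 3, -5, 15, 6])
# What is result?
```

12 + 14 + 3 + (-5) + 15 + 6 + 0 = 45

Answer: 45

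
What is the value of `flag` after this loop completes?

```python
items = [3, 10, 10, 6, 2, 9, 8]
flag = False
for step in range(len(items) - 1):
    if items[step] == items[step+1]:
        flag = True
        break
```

Check consecutive duplicates in [3, 10, 10, 6, 2, 9, 8]
`flag` takes the values: False → True

Answer: True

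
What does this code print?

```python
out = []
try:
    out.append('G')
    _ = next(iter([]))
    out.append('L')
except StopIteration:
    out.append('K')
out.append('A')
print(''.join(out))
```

Execution trace: 'G' (try body) → 'K' (except StopIteration) → 'A' (after the try/except). Output: GKA

Answer: GKA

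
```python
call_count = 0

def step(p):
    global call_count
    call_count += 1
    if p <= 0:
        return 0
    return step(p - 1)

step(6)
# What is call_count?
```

Linear recursion stepping by 1: 7 calls from p=6 down to ≤0.

Answer: 7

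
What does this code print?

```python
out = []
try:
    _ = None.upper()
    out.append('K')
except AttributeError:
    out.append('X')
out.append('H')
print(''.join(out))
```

Execution trace: 'X' (except AttributeError) → 'H' (after the try/except). Output: XH

Answer: XH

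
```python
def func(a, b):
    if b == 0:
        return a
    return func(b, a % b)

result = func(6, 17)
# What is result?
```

func(6, 17) -> func(17, 6) -> func(6, 5) -> func(5, 1) -> func(1, 0) -> 1

Answer: 1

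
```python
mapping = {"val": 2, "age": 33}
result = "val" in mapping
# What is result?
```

Trace:
`mapping = {"val": 2, "age": 33}` → mapping = {'val': 2, 'age': 33}
`result = "val" in mapping` → result = True
So result = True

Answer: True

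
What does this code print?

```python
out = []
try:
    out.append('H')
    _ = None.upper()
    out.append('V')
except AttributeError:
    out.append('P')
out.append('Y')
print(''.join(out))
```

Execution trace: 'H' (try body) → 'P' (except AttributeError) → 'Y' (after the try/except). Output: HPY

Answer: HPY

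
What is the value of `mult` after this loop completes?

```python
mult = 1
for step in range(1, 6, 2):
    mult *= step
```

Product of 1, 3, 5, ... up to 5
`mult` takes the values: 1 → 3 → 15

Answer: 15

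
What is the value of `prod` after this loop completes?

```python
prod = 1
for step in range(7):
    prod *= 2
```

2^7 = 128
`prod` takes the values: 1 → 2 → 4 → 8 → 16 → 32 → 64 → 128

Answer: 128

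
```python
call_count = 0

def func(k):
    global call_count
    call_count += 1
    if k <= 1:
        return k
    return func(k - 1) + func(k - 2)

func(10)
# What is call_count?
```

Calls(k) = 1 + Calls(k-1) + Calls(k-2); Calls(0)=Calls(1)=1. For k=10 this gives 177.

Answer: 177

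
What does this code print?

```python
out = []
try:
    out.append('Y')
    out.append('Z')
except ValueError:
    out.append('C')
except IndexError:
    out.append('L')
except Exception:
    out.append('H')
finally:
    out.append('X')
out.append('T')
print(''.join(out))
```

Execution trace: 'Y' (try body) → 'Z' (try body, no exception) → 'X' (finally) → 'T' (after the try/except). Output: YZXT

Answer: YZXT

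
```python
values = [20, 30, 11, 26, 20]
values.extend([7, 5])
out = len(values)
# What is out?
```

Trace:
`values = [20, 30, 11, 26, 20]` → values = [20, 30, 11, 26, 20]
`values.extend([7, 5])` → values = [20, 30, 11, 26, 20, 7, 5]
`out = len(values)` → out = 7
So out = 7

Answer: 7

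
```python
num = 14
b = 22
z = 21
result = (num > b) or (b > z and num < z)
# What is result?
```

Trace:
`num = 14` → num = 14
`b = 22` → b = 22
`z = 21` → z = 21
`result = (num > b) or (b > z and num < z)` → result = True
So result = True

Answer: True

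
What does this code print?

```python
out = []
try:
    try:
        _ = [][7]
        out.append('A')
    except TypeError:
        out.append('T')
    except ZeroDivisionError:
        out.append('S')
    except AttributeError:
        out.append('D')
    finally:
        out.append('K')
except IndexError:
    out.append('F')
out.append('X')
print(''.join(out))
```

Execution trace: 'K' (finally) → 'F' (outer except IndexError) → 'X' (after the try/except). Output: KFX

Answer: KFX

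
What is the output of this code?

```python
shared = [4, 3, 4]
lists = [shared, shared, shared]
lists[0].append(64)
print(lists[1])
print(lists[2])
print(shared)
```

Key concept: list of same reference.
Step by step:
`shared = [4, 3, 4]` → shared = [4, 3, 4]
`lists = [shared, shared, shared]` → lists = [[4, 3, 4], [4, 3, 4], [4, 3, 4]]
`lists[0].append(64)` → shared = [4, 3, 4, 64]; lists = [[4, 3, 4, 64], [4, 3, 4, 64], [4, 3, 4, 64]]
`print(lists[1])` → prints [4, 3, 4, 64]
`print(lists[2])` → prints [4, 3, 4, 64]
`print(shared)` → prints [4, 3, 4, 64]

Answer:
[4, 3, 4, 64]
[4, 3, 4, 64]
[4, 3, 4, 64]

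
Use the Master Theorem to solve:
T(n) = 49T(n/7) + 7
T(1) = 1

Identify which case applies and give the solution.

a=49, b=7, f(n)=7. log_7(49) = 2. Since c=0 < 2, Case 1 applies: T(n) = Θ(n^log_b(a)) = O(n^2).

Answer: O(n^2) - Case 1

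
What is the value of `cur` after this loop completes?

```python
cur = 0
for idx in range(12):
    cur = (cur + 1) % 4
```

Increment mod 4, 12 times = 0
`cur` takes the values: 0 → 1 → 2 → 3 → 0 → 1 → 2 → 3 → 0 → 1 → 2 → 3 → 0

Answer: 0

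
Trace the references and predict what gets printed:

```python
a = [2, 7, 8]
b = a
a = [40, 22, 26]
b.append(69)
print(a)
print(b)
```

Key concept: rebinding vs mutation: a is rebound to a new list, b still points at the original.
Step by step:
`a = [2, 7, 8]` → a = [2, 7, 8]
`b = a` → b = [2, 7, 8] (same object as a)
`a = [40, 22, 26]` → a = [40, 22, 26]
`b.append(69)` → b = [2, 7, 8, 69]
`print(a)` → prints [40, 22, 26]
`print(b)` → prints [2, 7, 8, 69]

Answer:
[40, 22, 26]
[2, 7, 8, 69]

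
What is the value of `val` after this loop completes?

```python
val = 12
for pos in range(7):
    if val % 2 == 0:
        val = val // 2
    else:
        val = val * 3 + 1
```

Collatz-style transformation from 12
`val` takes the values: 12 → 6 → 3 → 10 → 5 → 16 → 8 → 4

Answer: 4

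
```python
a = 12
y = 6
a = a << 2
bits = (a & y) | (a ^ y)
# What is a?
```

Trace:
`a = 12` → a = 12
`y = 6` → y = 6
`a = a << 2` → a = 48
`bits = (a & y) | (a ^ y)` → bits = 54
So a = 48

Answer: 48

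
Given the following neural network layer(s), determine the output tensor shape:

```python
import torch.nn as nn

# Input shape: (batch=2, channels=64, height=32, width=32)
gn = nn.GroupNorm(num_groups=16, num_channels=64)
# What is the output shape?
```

Input: (2, 64, 32, 32) -> Output: (2, 64, 32, 32)

Answer: (2, 64, 32, 32)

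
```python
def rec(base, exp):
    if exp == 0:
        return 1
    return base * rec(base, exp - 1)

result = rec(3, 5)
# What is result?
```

rec(3, 5) = 3 * 3 * 3 * 3 * 3 = 243

Answer: 243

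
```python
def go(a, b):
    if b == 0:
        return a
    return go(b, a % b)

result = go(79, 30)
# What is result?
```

go(79, 30) -> go(30, 19) -> go(19, 11) -> go(11, 8) -> go(8, 3) -> go(3, 2) -> go(2, 1) -> go(1, 0) -> 1

Answer: 1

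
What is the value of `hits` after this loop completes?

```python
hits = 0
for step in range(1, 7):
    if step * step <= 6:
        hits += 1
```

Count numbers where step² ≤ 6
`hits` takes the values: 0 → 1 → 2

Answer: 2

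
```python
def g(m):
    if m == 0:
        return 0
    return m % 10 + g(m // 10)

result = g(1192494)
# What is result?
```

Sum of digits of 1192494: 4 + 9 + 4 + 2 + 9 + 1 + 1 = 30

Answer: 30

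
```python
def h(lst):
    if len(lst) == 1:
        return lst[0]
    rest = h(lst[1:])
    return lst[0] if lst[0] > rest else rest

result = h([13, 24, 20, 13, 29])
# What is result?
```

Recursive max over [13, 24, 20, 13, 29] = 29

Answer: 29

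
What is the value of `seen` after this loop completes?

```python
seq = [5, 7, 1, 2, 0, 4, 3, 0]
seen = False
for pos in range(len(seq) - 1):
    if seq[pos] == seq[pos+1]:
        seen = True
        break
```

Check consecutive duplicates in [5, 7, 1, 2, 0, 4, 3, 0]
`seen` takes the values: False

Answer: False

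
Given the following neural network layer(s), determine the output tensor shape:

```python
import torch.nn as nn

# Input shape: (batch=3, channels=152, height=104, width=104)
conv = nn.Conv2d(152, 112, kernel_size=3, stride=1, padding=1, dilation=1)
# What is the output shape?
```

Input: (3, 152, 104, 104) -> Output: (3, 112, 104, 104)

Answer: (3, 112, 104, 104)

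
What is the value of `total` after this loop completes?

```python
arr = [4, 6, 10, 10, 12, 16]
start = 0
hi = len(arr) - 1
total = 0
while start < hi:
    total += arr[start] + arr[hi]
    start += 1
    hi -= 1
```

Sum of pairs from ends
`total` takes the values: 0 → 20 → 38 → 58

Answer: 58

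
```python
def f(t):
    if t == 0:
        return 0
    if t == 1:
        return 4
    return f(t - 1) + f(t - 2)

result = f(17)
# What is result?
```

Build up from base cases: f(0)=0, f(1)=4, f(2)=4, f(3)=8, f(4)=12, f(5)=20, f(6)=32, ..., f(17)=6388

Answer: 6388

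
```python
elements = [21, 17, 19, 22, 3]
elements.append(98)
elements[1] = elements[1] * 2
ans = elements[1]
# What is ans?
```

Trace:
`elements = [21, 17, 19, 22, 3]` → elements = [21, 17, 19, 22, 3]
`elements.append(98)` → elements = [21, 17, 19, 22, 3, 98]
`elements[1] = elements[1] * 2` → elements = [21, 34, 19, 22, 3, 98]
`ans = elements[1]` → ans = 34
So ans = 34

Answer: 34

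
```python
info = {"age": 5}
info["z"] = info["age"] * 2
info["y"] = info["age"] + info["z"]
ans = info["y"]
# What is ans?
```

Trace:
`info = {"age": 5}` → info = {'age': 5}
`info["z"] = info["age"] * 2` → info = {'age': 5, 'z': 10}
`info["y"] = info["age"] + info["z"]` → info = {'age': 5, 'z': 10, 'y': 15}
`ans = info["y"]` → ans = 15
So ans = 15

Answer: 15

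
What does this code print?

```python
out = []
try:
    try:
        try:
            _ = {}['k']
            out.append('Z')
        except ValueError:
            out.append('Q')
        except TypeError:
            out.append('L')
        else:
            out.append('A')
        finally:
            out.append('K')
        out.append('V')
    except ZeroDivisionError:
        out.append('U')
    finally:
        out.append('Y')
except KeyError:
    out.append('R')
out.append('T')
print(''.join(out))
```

Execution trace: 'K' (inner finally) → 'Y' (finally) → 'R' (outer except KeyError) → 'T' (after the try/except). Output: KYRT

Answer: KYRT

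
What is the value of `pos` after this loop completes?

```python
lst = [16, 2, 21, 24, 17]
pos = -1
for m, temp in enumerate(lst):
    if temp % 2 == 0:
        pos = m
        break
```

First even number index in [16, 2, 21, 24, 17]
`pos` takes the values: -1 → 0

Answer: 0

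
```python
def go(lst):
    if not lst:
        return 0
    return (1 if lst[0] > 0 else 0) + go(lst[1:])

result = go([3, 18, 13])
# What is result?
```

Count of positive elements in [3, 18, 13] = 3

Answer: 3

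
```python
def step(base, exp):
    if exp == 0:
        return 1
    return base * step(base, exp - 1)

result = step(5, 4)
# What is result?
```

step(5, 4) = 5 * 5 * 5 * 5 = 625

Answer: 625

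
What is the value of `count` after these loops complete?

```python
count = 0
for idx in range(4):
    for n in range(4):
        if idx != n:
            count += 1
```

4² - 4 (exclude diagonal)
`count` takes the values: 0 → 1 → 2 → 3 → 4 → 5 → 6 → 7 → 8 → 9 → 10 → 11 → 12

Answer: 12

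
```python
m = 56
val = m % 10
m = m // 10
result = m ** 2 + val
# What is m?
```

Trace:
`m = 56` → m = 56
`val = m % 10` → val = 6
`m = m // 10` → m = 5
`result = m ** 2 + val` → result = 31
So m = 5

Answer: 5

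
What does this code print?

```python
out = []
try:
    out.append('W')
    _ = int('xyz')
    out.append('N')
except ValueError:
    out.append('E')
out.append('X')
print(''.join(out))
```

Execution trace: 'W' (try body) → 'E' (except ValueError) → 'X' (after the try/except). Output: WEX

Answer: WEX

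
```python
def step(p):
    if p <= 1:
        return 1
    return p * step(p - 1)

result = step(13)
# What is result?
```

step(13) = 13 * 12 * 11 * 10 * 9 * 8 * 7 * 6 * 5 * 4 * 3 * 2 * 1 = 6227020800

Answer: 6227020800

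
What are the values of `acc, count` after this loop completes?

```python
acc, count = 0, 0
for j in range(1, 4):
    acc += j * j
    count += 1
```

Sum of squares and count
`acc, count` takes the values: (0, 0) → (1, 0) → (1, 1) → (5, 1) → (5, 2) → (14, 2) → (14, 3)

Answer: 14, 3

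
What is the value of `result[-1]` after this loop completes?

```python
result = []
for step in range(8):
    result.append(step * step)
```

Last element of squares 0 to 7
`result` takes the values: [] → [0] → [0, 1] → [0, 1, 4] → [0, 1, 4, 9] → [0, 1, 4, 9, 16] → [0, 1, 4, 9, 16, 25] → [0, 1, 4, 9, 16, 25, 36] → [0, 1, 4, 9, 16, 25, 36, 49]
So `result[-1]` = 49

Answer: 49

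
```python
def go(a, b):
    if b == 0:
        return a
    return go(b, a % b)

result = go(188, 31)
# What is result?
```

go(188, 31) -> go(31, 2) -> go(2, 1) -> go(1, 0) -> 1

Answer: 1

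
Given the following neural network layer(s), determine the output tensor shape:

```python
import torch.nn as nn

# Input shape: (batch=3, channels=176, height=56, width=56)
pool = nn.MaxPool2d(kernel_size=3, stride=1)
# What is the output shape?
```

Input: (3, 176, 56, 56) -> Output: (3, 176, 54, 54)

Answer: (3, 176, 54, 54)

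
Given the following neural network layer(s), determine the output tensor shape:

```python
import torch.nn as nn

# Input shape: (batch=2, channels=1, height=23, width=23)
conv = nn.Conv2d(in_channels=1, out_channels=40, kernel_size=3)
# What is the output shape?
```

Input: (2, 1, 23, 23) -> Output: (2, 40, 21, 21)

Answer: (2, 40, 21, 21)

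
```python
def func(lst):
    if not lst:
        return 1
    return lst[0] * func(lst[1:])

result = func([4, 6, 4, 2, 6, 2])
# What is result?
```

Product over [4, 6, 4, 2, 6, 2] = 4 * 6 * 4 * 2 * 6 * 2 = 2304

Answer: 2304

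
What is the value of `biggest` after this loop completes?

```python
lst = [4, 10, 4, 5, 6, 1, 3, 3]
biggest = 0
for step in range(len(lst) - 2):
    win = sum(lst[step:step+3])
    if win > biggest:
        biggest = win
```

Max sum of 3-element window in [4, 10, 4, 5, 6, 1, 3, 3]
`biggest` takes the values: 0 → 18 → 19

Answer: 19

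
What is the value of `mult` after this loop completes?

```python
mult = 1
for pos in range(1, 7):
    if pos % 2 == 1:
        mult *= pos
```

Product of odd numbers 1 to 6
`mult` takes the values: 1 → 3 → 15

Answer: 15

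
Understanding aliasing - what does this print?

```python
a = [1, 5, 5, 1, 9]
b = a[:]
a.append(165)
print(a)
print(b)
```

Key concept: slice [:] creates copy.
Step by step:
`a = [1, 5, 5, 1, 9]` → a = [1, 5, 5, 1, 9]
`b = a[:]` → b = [1, 5, 5, 1, 9]
`a.append(165)` → a = [1, 5, 5, 1, 9, 165]
`print(a)` → prints [1, 5, 5, 1, 9, 165]
`print(b)` → prints [1, 5, 5, 1, 9]

Answer:
[1, 5, 5, 1, 9, 165]
[1, 5, 5, 1, 9]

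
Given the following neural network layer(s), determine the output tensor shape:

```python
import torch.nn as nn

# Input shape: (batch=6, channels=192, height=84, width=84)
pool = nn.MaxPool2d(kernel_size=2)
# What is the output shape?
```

Input: (6, 192, 84, 84) -> Output: (6, 192, 42, 42)

Answer: (6, 192, 42, 42)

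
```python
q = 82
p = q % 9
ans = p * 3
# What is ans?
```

Trace:
`q = 82` → q = 82
`p = q % 9` → p = 1
`ans = p * 3` → ans = 3
So ans = 3

Answer: 3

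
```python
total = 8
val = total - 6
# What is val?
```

Trace:
`total = 8` → total = 8
`val = total - 6` → val = 2
So val = 2

Answer: 2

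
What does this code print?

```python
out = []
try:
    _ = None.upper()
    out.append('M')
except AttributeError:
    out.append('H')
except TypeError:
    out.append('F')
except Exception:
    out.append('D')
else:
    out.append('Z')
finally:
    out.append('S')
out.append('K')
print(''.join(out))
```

Execution trace: 'H' (except AttributeError) → 'S' (finally) → 'K' (after the try/except). Output: HSK

Answer: HSK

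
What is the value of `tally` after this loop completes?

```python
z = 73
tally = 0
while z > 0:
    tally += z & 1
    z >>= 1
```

Count set bits in 73 (binary: 0b1001001)
`tally` takes the values: 0 → 1 → 2 → 3

Answer: 3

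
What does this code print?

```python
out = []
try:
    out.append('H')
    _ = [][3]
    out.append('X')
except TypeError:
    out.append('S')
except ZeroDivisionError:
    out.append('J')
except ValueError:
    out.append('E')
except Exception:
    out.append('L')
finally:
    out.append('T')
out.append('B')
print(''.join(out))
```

Execution trace: 'H' (try body) → 'L' (except Exception) → 'T' (finally) → 'B' (after the try/except). Output: HLTB

Answer: HLTB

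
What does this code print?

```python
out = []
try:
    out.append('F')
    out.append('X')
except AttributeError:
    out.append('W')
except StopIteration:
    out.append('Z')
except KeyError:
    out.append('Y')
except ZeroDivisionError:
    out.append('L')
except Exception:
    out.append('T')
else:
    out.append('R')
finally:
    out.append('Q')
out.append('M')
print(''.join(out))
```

Execution trace: 'F' (try body) → 'X' (try body, no exception) → 'R' (else) → 'Q' (finally) → 'M' (after the try/except). Output: FXRQM

Answer: FXRQM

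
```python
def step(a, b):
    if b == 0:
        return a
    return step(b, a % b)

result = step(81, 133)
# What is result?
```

step(81, 133) -> step(133, 81) -> step(81, 52) -> step(52, 29) -> step(29, 23) -> step(23, 6) -> step(6, 5) -> step(5, 1) -> step(1, 0) -> 1

Answer: 1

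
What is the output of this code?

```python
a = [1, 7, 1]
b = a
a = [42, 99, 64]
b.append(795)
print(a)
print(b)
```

Key concept: rebinding vs mutation: a is rebound to a new list, b still points at the original.
Step by step:
`a = [1, 7, 1]` → a = [1, 7, 1]
`b = a` → b = [1, 7, 1] (same object as a)
`a = [42, 99, 64]` → a = [42, 99, 64]
`b.append(795)` → b = [1, 7, 1, 795]
`print(a)` → prints [42, 99, 64]
`print(b)` → prints [1, 7, 1, 795]

Answer:
[42, 99, 64]
[1, 7, 1, 795]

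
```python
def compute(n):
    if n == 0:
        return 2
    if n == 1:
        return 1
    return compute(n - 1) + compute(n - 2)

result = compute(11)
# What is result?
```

Build up from base cases: compute(0)=2, compute(1)=1, compute(2)=3, compute(3)=4, compute(4)=7, compute(5)=11, compute(6)=18, ..., compute(11)=199

Answer: 199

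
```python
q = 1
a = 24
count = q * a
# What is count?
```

Trace:
`q = 1` → q = 1
`a = 24` → a = 24
`count = q * a` → count = 24
So count = 24

Answer: 24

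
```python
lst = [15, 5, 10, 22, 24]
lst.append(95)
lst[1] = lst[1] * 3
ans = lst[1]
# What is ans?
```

Trace:
`lst = [15, 5, 10, 22, 24]` → lst = [15, 5, 10, 22, 24]
`lst.append(95)` → lst = [15, 5, 10, 22, 24, 95]
`lst[1] = lst[1] * 3` → lst = [15, 15, 10, 22, 24, 95]
`ans = lst[1]` → ans = 15
So ans = 15

Answer: 15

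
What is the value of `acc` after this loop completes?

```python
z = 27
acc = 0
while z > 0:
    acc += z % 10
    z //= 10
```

Sum digits of 27
`acc` takes the values: 0 → 7 → 9

Answer: 9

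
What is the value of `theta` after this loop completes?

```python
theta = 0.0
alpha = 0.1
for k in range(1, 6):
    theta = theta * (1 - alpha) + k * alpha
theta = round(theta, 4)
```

Moving average with lr=0.1
`theta` takes the values: 0.0 → 0.1 → 0.29 → 0.561 → 0.9049 → 1.31441 → 1.3144

Answer: 1.3144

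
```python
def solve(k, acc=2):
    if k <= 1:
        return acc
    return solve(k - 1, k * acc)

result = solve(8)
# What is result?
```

Accumulator trace (n, acc): (8, 2) -> (7, 16) -> (6, 112) -> (5, 672) -> (4, 3360) -> (3, 13440) -> (2, 40320) -> (1, 80640) -> return 80640

Answer: 80640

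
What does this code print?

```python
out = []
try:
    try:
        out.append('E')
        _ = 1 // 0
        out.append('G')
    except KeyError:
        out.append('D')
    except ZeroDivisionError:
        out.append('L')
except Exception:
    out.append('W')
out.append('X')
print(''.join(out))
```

Execution trace: 'E' (inner try body) → 'L' (inner except ZeroDivisionError) → 'X' (after the try/except). Output: ELX

Answer: ELX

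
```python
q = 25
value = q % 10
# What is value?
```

Trace:
`q = 25` → q = 25
`value = q % 10` → value = 5
So value = 5

Answer: 5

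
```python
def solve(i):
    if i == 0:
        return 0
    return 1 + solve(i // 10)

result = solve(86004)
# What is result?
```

Count of digits of 86004: 5

Answer: 5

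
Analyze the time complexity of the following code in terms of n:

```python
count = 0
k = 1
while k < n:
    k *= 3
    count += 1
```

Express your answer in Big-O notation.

Each loop level contributes: log n. Multiplying the contributions gives O(log n).

Answer: O(log n)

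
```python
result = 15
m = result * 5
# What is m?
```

Trace:
`result = 15` → result = 15
`m = result * 5` → m = 75
So m = 75

Answer: 75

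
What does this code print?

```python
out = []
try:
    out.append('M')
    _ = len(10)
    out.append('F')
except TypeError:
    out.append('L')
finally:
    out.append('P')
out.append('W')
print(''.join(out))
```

Execution trace: 'M' (try body) → 'L' (except TypeError) → 'P' (finally) → 'W' (after the try/except). Output: MLPW

Answer: MLPW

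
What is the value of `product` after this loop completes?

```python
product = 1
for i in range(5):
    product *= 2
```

2^5 = 32
`product` takes the values: 1 → 2 → 4 → 8 → 16 → 32

Answer: 32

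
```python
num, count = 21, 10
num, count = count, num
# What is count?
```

Trace:
`num, count = 21, 10` → num = 21; count = 10
`num, count = count, num` → num = 10; count = 21
So count = 21

Answer: 21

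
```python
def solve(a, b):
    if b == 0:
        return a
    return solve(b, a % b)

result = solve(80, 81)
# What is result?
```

solve(80, 81) -> solve(81, 80) -> solve(80, 1) -> solve(1, 0) -> 1

Answer: 1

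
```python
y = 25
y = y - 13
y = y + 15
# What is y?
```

Trace:
`y = 25` → y = 25
`y = y - 13` → y = 12
`y = y + 15` → y = 27
So y = 27

Answer: 27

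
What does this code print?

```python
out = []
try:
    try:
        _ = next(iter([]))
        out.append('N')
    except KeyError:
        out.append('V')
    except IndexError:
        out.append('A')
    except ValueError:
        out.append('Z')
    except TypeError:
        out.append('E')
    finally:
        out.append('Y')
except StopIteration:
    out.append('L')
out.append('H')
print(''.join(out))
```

Execution trace: 'Y' (finally) → 'L' (outer except StopIteration) → 'H' (after the try/except). Output: YLH

Answer: YLH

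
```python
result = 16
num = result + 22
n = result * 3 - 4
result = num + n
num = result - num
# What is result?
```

Trace:
`result = 16` → result = 16
`num = result + 22` → num = 38
`n = result * 3 - 4` → n = 44
`result = num + n` → result = 82
`num = result - num` → num = 44
So result = 82

Answer: 82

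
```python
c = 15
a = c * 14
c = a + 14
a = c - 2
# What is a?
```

Trace:
`c = 15` → c = 15
`a = c * 14` → a = 210
`c = a + 14` → c = 224
`a = c - 2` → a = 222
So a = 222

Answer: 222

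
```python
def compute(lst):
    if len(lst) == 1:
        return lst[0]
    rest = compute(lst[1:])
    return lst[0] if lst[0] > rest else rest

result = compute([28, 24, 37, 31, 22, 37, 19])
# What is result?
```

Recursive max over [28, 24, 37, 31, 22, 37, 19] = 37

Answer: 37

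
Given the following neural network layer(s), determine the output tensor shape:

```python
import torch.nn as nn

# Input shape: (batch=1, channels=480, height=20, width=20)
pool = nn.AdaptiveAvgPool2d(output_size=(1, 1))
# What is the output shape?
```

Input: (1, 480, 20, 20) -> Output: (1, 480, 1, 1)

Answer: (1, 480, 1, 1)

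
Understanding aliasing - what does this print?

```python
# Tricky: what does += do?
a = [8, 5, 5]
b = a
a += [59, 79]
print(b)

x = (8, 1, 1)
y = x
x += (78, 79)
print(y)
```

Key concept: += behavior differs for mutable vs immutable.
Step by step:
`a = [8, 5, 5]` → a = [8, 5, 5]
`b = a` → b = [8, 5, 5] (same object as a)
`a += [59, 79]` → a = [8, 5, 5, 59, 79] (same object as b); b = [8, 5, 5, 59, 79] (same object as a)
`print(b)` → prints [8, 5, 5, 59, 79]
`x = (8, 1, 1)` → x = (8, 1, 1)
`y = x` → y = (8, 1, 1)
`x += (78, 79)` → x = (8, 1, 1, 78, 79)
`print(y)` → prints (8, 1, 1)

Answer:
[8, 5, 5, 59, 79]
(8, 1, 1)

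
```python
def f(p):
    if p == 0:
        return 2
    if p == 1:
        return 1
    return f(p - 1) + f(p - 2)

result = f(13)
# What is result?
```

Build up from base cases: f(0)=2, f(1)=1, f(2)=3, f(3)=4, f(4)=7, f(5)=11, f(6)=18, ..., f(13)=521

Answer: 521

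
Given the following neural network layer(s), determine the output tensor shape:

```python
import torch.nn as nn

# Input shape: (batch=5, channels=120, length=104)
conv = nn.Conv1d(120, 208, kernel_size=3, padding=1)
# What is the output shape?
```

Input: (5, 120, 104) -> Output: (5, 208, 104)

Answer: (5, 208, 104)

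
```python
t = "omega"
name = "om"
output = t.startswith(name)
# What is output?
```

Trace:
`t = "omega"` → t = 'omega'
`name = "om"` → name = 'om'
`output = t.startswith(name)` → output = True
So output = True

Answer: True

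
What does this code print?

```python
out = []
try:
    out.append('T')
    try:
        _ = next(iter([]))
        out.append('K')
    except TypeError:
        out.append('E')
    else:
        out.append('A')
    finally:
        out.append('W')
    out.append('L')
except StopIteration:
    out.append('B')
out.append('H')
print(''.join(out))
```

Execution trace: 'T' (try body) → 'W' (inner finally) → 'B' (except StopIteration) → 'H' (after the try/except). Output: TWBH

Answer: TWBH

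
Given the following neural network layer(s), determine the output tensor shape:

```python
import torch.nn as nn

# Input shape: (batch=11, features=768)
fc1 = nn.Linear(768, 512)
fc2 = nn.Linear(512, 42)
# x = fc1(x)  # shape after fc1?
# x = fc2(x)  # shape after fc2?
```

Input: (11, 768) -> after fc1: (11, 512) -> Output: (11, 42)

Answer: (11, 42)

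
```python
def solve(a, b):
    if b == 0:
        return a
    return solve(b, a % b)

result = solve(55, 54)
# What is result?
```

solve(55, 54) -> solve(54, 1) -> solve(1, 0) -> 1

Answer: 1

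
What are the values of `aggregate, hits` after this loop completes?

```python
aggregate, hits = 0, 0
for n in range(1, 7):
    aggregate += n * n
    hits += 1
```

Sum of squares and count
`aggregate, hits` takes the values: (0, 0) → (1, 0) → (1, 1) → (5, 1) → (5, 2) → (14, 2) → (14, 3) → (30, 3) → (30, 4) → (55, 4) → (55, 5) → (91, 5) → (91, 6)

Answer: 91, 6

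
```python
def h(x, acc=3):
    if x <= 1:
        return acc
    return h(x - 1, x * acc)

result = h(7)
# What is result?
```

Accumulator trace (n, acc): (7, 3) -> (6, 21) -> (5, 126) -> (4, 630) -> (3, 2520) -> (2, 7560) -> (1, 15120) -> return 15120

Answer: 15120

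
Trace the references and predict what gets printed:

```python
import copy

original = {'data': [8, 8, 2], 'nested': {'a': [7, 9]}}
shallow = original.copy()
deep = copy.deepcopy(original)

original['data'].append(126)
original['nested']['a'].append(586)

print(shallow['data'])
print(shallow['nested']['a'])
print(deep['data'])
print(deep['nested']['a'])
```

Key concept: comparing shallow vs deep copy.
Step by step:
`original = {'data': [8, 8, 2], 'nested': {'a': [7, 9]}}` → original = {'data': [8, 8, 2], 'nested': {'a': [7, 9]}}
`shallow = original.copy()` → shallow = {'data': [8, 8, 2], 'nested': {'a': [7, 9]}}
`deep = copy.deepcopy(original)` → deep = {'data': [8, 8, 2], 'nested': {'a': [7, 9]}}
`original['data'].append(126)` → original = {'data': [8, 8, 2, 126], 'nested': {'a': [7, 9]}}; shallow = {'data': [8, 8, 2, 126], 'nested': {'a': [7, 9]}}
`original['nested']['a'].append(586)` → original = {'data': [8, 8, 2, 126], 'nested': {'a': [7, 9, 586]}}; shallow = {'data': [8, 8, 2, 126], 'nested': {'a': [7, 9, 586]}}
`print(shallow['data'])` → prints [8, 8, 2, 126]
`print(shallow['nested']['a'])` → prints [7, 9, 586]
`print(deep['data'])` → prints [8, 8, 2]
`print(deep['nested']['a'])` → prints [7, 9]

Answer:
[8, 8, 2, 126]
[7, 9, 586]
[8, 8, 2]
[7, 9]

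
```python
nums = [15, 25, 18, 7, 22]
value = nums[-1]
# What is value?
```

Trace:
`nums = [15, 25, 18, 7, 22]` → nums = [15, 25, 18, 7, 22]
`value = nums[-1]` → value = 22
So value = 22

Answer: 22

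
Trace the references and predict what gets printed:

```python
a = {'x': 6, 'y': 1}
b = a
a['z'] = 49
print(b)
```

Key concept: dict aliasing.
Step by step:
`a = {'x': 6, 'y': 1}` → a = {'x': 6, 'y': 1}
`b = a` → b = {'x': 6, 'y': 1} (same object as a)
`a['z'] = 49` → a = {'x': 6, 'y': 1, 'z': 49} (same object as b); b = {'x': 6, 'y': 1, 'z': 49} (same object as a)
`print(b)` → prints {'x': 6, 'y': 1, 'z': 49}

Answer: {'x': 6, 'y': 1, 'z': 49}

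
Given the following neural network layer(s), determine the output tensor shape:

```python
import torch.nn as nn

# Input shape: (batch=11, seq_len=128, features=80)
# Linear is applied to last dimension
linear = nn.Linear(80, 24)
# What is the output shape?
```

Input: (11, 128, 80) -> Output: (11, 128, 24)

Answer: (11, 128, 24)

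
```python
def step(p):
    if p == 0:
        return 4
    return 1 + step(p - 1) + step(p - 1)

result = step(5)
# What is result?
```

step(p) = 1 + 2·step(p-1), step(0)=4. Closed form: (4+1)·2^5 - 1 = 159.

Answer: 159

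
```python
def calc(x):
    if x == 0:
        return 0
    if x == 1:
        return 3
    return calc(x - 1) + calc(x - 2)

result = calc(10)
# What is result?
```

Build up from base cases: calc(0)=0, calc(1)=3, calc(2)=3, calc(3)=6, calc(4)=9, calc(5)=15, calc(6)=24, ..., calc(10)=165

Answer: 165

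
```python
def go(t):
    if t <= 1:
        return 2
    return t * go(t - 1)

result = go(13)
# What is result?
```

go(13) = 13 * 12 * 11 * 10 * 9 * 8 * 7 * 6 * 5 * 4 * 3 * 2 * 2 = 12454041600

Answer: 12454041600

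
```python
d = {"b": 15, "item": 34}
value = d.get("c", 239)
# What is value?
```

Trace:
`d = {"b": 15, "item": 34}` → d = {'b': 15, 'item': 34}
`value = d.get("c", 239)` → value = 239
So value = 239

Answer: 239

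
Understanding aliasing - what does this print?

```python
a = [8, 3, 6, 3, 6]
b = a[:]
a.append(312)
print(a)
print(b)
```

Key concept: slice [:] creates copy.
Step by step:
`a = [8, 3, 6, 3, 6]` → a = [8, 3, 6, 3, 6]
`b = a[:]` → b = [8, 3, 6, 3, 6]
`a.append(312)` → a = [8, 3, 6, 3, 6, 312]
`print(a)` → prints [8, 3, 6, 3, 6, 312]
`print(b)` → prints [8, 3, 6, 3, 6]

Answer:
[8, 3, 6, 3, 6, 312]
[8, 3, 6, 3, 6]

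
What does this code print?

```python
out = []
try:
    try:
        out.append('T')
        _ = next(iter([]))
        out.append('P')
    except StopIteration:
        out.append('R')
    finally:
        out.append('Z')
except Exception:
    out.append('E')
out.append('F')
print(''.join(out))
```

Execution trace: 'T' (inner try body) → 'R' (inner except StopIteration) → 'Z' (inner finally) → 'F' (after the try/except). Output: TRZF

Answer: TRZF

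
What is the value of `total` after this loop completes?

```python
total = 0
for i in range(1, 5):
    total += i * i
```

Sum of squares 1² to 4² = 30
`total` takes the values: 0 → 1 → 5 → 14 → 30

Answer: 30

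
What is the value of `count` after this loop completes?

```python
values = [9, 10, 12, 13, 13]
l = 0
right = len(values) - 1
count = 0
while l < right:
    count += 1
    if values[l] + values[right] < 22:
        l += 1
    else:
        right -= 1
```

Steps to find pair summing to 22
`count` takes the values: 0 → 1 → 2 → 3 → 4

Answer: 4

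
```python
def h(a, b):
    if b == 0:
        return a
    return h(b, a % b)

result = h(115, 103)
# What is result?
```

h(115, 103) -> h(103, 12) -> h(12, 7) -> h(7, 5) -> h(5, 2) -> h(2, 1) -> h(1, 0) -> 1

Answer: 1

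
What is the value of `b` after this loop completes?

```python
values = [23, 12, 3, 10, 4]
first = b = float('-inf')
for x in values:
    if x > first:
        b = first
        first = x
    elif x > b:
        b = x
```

Second largest (with repeats) in [23, 12, 3, 10, 4]
`b` takes the values: -inf → 12

Answer: 12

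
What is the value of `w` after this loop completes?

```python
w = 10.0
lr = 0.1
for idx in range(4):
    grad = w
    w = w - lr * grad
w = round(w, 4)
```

Gradient descent: w = 10.0 * (1 - 0.1)^4
`w` takes the values: 10.0 → 9.0 → 8.1 → 7.29 → 6.561

Answer: 6.561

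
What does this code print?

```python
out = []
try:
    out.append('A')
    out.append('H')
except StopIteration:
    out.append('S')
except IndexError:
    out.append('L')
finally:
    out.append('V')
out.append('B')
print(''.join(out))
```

Execution trace: 'A' (try body) → 'H' (try body, no exception) → 'V' (finally) → 'B' (after the try/except). Output: AHVB

Answer: AHVB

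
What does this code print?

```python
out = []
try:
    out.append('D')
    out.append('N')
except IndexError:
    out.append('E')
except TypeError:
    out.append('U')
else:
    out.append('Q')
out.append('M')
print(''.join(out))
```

Execution trace: 'D' (try body) → 'N' (try body, no exception) → 'Q' (else) → 'M' (after the try/except). Output: DNQM

Answer: DNQM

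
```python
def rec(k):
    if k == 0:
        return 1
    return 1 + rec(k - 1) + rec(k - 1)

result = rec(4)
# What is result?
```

rec(k) = 1 + 2·rec(k-1), rec(0)=1. Closed form: (1+1)·2^4 - 1 = 31.

Answer: 31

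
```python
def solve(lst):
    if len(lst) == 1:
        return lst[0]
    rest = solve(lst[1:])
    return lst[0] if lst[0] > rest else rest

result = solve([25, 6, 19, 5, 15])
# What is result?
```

Recursive max over [25, 6, 19, 5, 15] = 25

Answer: 25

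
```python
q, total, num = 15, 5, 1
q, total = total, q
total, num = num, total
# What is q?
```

Trace:
`q, total, num = 15, 5, 1` → q = 15; total = 5; num = 1
`q, total = total, q` → q = 5; total = 15
`total, num = num, total` → total = 1; num = 15
So q = 5

Answer: 5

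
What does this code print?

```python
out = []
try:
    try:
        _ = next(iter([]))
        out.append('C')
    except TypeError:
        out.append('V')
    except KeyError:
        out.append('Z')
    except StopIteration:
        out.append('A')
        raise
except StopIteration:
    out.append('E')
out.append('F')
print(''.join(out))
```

Execution trace: 'A' (inner except StopIteration) → 'E' (outer except StopIteration) → 'F' (after the try/except). Output: AEF

Answer: AEF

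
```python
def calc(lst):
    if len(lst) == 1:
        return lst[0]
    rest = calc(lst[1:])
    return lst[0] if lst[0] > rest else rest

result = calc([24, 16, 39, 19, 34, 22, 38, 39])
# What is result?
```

Recursive max over [24, 16, 39, 19, 34, 22, 38, 39] = 39

Answer: 39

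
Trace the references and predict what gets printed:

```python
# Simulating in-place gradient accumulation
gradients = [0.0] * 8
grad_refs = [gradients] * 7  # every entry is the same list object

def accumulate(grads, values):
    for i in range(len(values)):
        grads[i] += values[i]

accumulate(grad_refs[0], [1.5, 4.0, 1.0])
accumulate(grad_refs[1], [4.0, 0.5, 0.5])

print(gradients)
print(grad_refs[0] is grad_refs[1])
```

Key concept: gradient accumulation aliasing.
Step by step:
`gradients = [0.0] * 8` → gradients = [0.0, 0.0, 0.0, 0.0, 0.0, 0.0, 0.0, 0.0]
`grad_refs = [gradients] * 7` → grad_refs = [[0.0, 0.0, 0.0, 0.0, 0.0, 0.0, 0.0, 0.0], [0.0, 0.0, 0.0, 0.0, 0.0, 0.0, 0.0, 0.0], [0.0, 0.0, 0.0, 0.0, 0.0, 0.0, 0.0, 0.0], [0.0, 0.0, 0.0, 0.0, 0.0, 0.0, 0.0, 0.0], [0.0, 0.0, 0.0, 0.0, 0.0, 0.0, 0.0, 0.0], [0.0, 0.0, 0.0, 0.0, 0.0, 0.0, 0.0, 0.0], [0.0, 0.0, 0.0, 0.0, 0.0, 0.0, 0.0, 0.0]]
`accumulate(grad_refs[0], [1.5, 4.0, 1.0])` → gradients = [1.5, 4.0, 1.0, 0.0, 0.0, 0.0, 0.0, 0.0]; grad_refs = [[1.5, 4.0, 1.0, 0.0, 0.0, 0.0, 0.0, 0.0], [1.5, 4.0, 1.0, 0.0, 0.0, 0.0, 0.0, 0.0], [1.5, 4.0, 1.0, 0.0, 0.0, 0.0, 0.0, 0.0], [1.5, 4.0, 1.0, 0.0, 0.0, 0.0, 0.0, 0.0], [1.5, 4.0, 1.0, 0.0, 0.0, 0.0, 0.0, 0.0], [1.5, 4.0, 1.0, 0.0, 0.0, 0.0, 0.0, 0.0], [1.5, 4.0, 1.0, 0.0, 0.0, 0.0, 0.0, 0.0]]
`accumulate(grad_refs[1], [4.0, 0.5, 0.5])` → gradients = [5.5, 4.5, 1.5, 0.0, 0.0, 0.0, 0.0, 0.0]; grad_refs = [[5.5, 4.5, 1.5, 0.0, 0.0, 0.0, 0.0, 0.0], [5.5, 4.5, 1.5, 0.0, 0.0, 0.0, 0.0, 0.0], [5.5, 4.5, 1.5, 0.0, 0.0, 0.0, 0.0, 0.0], [5.5, 4.5, 1.5, 0.0, 0.0, 0.0, 0.0, 0.0], [5.5, 4.5, 1.5, 0.0, 0.0, 0.0, 0.0, 0.0], [5.5, 4.5, 1.5, 0.0, 0.0, 0.0, 0.0, 0.0], [5.5, 4.5, 1.5, 0.0, 0.0, 0.0, 0.0, 0.0]]
`print(gradients)` → prints [5.5, 4.5, 1.5, 0.0, 0.0, 0.0, 0.0, 0.0]
`print(grad_refs[0] is grad_refs[1])` → prints True

Answer:
[5.5, 4.5, 1.5, 0.0, 0.0, 0.0, 0.0, 0.0]
True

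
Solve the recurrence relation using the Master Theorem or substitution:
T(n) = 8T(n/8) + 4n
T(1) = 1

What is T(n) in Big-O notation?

By Master Theorem: a=8, b=8, f(n)=4n. Since log_8(8) = 1 and f(n) = Θ(n^1), Case 2 applies. T(n) = O(n log n).

Answer: O(n log n)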